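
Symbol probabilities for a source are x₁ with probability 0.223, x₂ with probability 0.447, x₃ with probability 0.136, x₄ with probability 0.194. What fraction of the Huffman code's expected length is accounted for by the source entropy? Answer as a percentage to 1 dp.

Entropy H = −Σ p log₂ p ≈ 1.8525 bits.
Huffman merges: 17/125+97/500→33/100; 223/1000+33/100→553/1000; 447/1000+553/1000→1. L = 1883/1000 ≈ 1.8830.
Efficiency = H/L = 1.8525/1.8830 = 98.4%.

98.4%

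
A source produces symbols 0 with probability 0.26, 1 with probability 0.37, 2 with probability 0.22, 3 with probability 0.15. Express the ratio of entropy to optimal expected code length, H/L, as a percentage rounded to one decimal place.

96.4%

Entropy H = −Σ p log₂ p ≈ 1.9271 bits.
Huffman merges: 3/20+11/50→37/100; 13/50+37/100→63/100; 37/100+63/100→1. L = 2 ≈ 2.0000.
Efficiency = H/L = 1.9271/2.0000 = 96.4%.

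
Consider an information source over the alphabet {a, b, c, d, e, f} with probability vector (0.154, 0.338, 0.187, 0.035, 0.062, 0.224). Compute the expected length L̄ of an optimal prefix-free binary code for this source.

2.348 bits/symbol

Repeatedly combine the two least-probable nodes; the expected code length is the sum of the merged weights.
merge 7/200 + 31/500 → 97/1000
merge 97/1000 + 77/500 → 251/1000
merge 187/1000 + 28/125 → 411/1000
merge 251/1000 + 169/500 → 589/1000
merge 411/1000 + 589/1000 → 1
L = 97/1000 + 251/1000 + 411/1000 + 589/1000 + 1 = 587/250 = 2.348 bits/symbol.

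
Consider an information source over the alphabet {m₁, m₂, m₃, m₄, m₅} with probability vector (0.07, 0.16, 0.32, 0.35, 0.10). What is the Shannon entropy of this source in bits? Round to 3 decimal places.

H = −Σ pᵢ log₂ pᵢ.
−0.07·log₂(0.07) = 0.2686
−0.16·log₂(0.16) = 0.4230
−0.32·log₂(0.32) = 0.5260
−0.35·log₂(0.35) = 0.5301
−0.10·log₂(0.10) = 0.3322
Sum ≈ 2.0799 → 2.080 bits.

2.080 bits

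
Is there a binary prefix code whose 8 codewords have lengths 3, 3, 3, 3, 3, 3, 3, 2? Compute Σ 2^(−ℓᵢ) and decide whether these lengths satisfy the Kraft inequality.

With common denominator 2^3 = 8: Σ 2^(−ℓᵢ) = 1/8 + 1/8 + 1/8 + 1/8 + 1/8 + 1/8 + 1/8 + 2/8 = 9/8 = 1.125.
Kraft's inequality requires Σ ≤ 1; here Σ = 1.125 > 1, so no such prefix code exists.

1.125; no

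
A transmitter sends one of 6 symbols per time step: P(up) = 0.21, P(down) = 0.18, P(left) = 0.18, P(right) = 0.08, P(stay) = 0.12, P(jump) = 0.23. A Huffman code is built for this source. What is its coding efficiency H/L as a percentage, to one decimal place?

98.0%

Entropy H = −Σ p log₂ p ≈ 2.5097 bits.
Huffman merges: 2/25+3/25→1/5; 9/50+9/50→9/25; 1/5+21/100→41/100; 23/100+9/25→59/100; 41/100+59/100→1. L = 64/25 ≈ 2.5600.
Efficiency = H/L = 2.5097/2.5600 = 98.0%.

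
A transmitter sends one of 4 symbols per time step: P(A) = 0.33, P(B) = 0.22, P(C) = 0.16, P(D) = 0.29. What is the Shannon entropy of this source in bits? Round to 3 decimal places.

1.949 bits

H = −Σ pᵢ log₂ pᵢ.
−0.33·log₂(0.33) = 0.5278
−0.22·log₂(0.22) = 0.4806
−0.16·log₂(0.16) = 0.4230
−0.29·log₂(0.29) = 0.5179
Sum ≈ 1.9493 → 1.949 bits.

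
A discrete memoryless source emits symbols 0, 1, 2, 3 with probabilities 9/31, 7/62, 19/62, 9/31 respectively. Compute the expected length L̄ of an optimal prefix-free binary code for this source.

2 bits/symbol

Repeatedly combine the two least-probable nodes; the expected code length is the sum of the merged weights.
merge 7/62 + 9/31 → 25/62
merge 9/31 + 19/62 → 37/62
merge 25/62 + 37/62 → 1
L = 25/62 + 37/62 + 1 = 2 bits/symbol.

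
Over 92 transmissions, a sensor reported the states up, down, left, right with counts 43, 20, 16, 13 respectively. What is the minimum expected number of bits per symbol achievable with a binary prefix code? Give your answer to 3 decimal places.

Probabilities are the counts divided by 92.
Repeatedly combine the two least-probable nodes; the expected code length is the sum of the merged weights.
merge 13/92 + 4/23 → 29/92
merge 5/23 + 29/92 → 49/92
merge 43/92 + 49/92 → 1
L = 29/92 + 49/92 + 1 = 85/46 ≈ 1.848 bits/symbol.

1.848 bits/symbol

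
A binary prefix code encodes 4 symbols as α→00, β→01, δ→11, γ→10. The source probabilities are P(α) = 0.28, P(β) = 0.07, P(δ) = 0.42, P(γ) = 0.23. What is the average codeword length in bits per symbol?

2 bits/symbol

L̄ = Σ pᵢ·ℓᵢ = 0.28·2 + 0.07·2 + 0.42·2 + 0.23·2 = 2 bits/symbol.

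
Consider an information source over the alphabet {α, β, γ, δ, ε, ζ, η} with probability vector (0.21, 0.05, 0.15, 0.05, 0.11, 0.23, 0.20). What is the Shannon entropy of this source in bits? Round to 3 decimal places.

H = −Σ pᵢ log₂ pᵢ.
−0.21·log₂(0.21) = 0.4728
−0.05·log₂(0.05) = 0.2161
−0.15·log₂(0.15) = 0.4105
−0.05·log₂(0.05) = 0.2161
−0.11·log₂(0.11) = 0.3503
−0.23·log₂(0.23) = 0.4877
−0.20·log₂(0.20) = 0.4644
Sum ≈ 2.6179 → 2.618 bits.

2.618 bits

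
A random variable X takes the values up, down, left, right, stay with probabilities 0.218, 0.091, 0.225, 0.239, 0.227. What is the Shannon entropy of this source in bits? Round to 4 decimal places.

2.2571 bits

H = −Σ pᵢ log₂ pᵢ.
−0.218·log₂(0.218) = 0.4791
−0.091·log₂(0.091) = 0.3147
−0.225·log₂(0.225) = 0.4842
−0.239·log₂(0.239) = 0.4935
−0.227·log₂(0.227) = 0.4856
Sum ≈ 2.2571 → 2.2571 bits.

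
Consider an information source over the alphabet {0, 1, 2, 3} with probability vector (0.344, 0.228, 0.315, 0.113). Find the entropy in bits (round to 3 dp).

1.896 bits

H = −Σ pᵢ log₂ pᵢ.
−0.344·log₂(0.344) = 0.5296
−0.228·log₂(0.228) = 0.4863
−0.315·log₂(0.315) = 0.5250
−0.113·log₂(0.113) = 0.3555
Sum ≈ 1.8963 → 1.896 bits.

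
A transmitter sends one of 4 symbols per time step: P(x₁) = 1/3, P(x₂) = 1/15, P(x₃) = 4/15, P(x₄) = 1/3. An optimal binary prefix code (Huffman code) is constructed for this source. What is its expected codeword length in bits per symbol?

Repeatedly combine the two least-probable nodes; the expected code length is the sum of the merged weights.
merge 1/15 + 4/15 → 1/3
merge 1/3 + 1/3 → 2/3
merge 1/3 + 2/3 → 1
L = 1/3 + 2/3 + 1 = 2 bits/symbol.

2 bits/symbol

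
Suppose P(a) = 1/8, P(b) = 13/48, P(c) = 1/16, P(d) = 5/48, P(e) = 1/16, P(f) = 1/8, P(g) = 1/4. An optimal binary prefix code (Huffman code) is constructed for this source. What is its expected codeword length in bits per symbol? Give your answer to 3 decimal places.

2.604 bits/symbol

Repeatedly combine the two least-probable nodes; the expected code length is the sum of the merged weights.
merge 1/16 + 1/16 → 1/8
merge 5/48 + 1/8 → 11/48
merge 1/8 + 1/8 → 1/4
merge 11/48 + 1/4 → 23/48
merge 1/4 + 13/48 → 25/48
merge 23/48 + 25/48 → 1
L = 1/8 + 11/48 + 1/4 + 23/48 + 25/48 + 1 = 125/48 ≈ 2.604 bits/symbol.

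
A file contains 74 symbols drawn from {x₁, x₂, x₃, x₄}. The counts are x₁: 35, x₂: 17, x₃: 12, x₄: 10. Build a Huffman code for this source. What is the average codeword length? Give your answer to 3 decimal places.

1.824 bits/symbol

Probabilities are the counts divided by 74.
Repeatedly combine the two least-probable nodes; the expected code length is the sum of the merged weights.
merge 5/37 + 6/37 → 11/37
merge 17/74 + 11/37 → 39/74
merge 35/74 + 39/74 → 1
L = 11/37 + 39/74 + 1 = 135/74 ≈ 1.824 bits/symbol.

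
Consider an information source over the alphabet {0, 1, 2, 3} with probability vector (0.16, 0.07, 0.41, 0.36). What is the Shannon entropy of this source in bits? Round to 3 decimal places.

H = −Σ pᵢ log₂ pᵢ.
−0.16·log₂(0.16) = 0.4230
−0.07·log₂(0.07) = 0.2686
−0.41·log₂(0.41) = 0.5274
−0.36·log₂(0.36) = 0.5306
Sum ≈ 1.7496 → 1.750 bits.

1.750 bits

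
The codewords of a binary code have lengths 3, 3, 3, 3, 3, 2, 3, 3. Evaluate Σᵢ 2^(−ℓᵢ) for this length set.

With common denominator 2^3 = 8: Σ 2^(−ℓᵢ) = 1/8 + 1/8 + 1/8 + 1/8 + 1/8 + 2/8 + 1/8 + 1/8 = 9/8 = 1.125.

1.125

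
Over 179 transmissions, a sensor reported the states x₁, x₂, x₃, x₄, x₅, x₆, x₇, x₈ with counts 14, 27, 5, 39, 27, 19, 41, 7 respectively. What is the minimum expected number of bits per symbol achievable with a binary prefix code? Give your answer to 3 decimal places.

2.765 bits/symbol

Probabilities are the counts divided by 179.
Repeatedly combine the two least-probable nodes; the expected code length is the sum of the merged weights.
merge 5/179 + 7/179 → 12/179
merge 12/179 + 14/179 → 26/179
merge 19/179 + 26/179 → 45/179
merge 27/179 + 27/179 → 54/179
merge 39/179 + 41/179 → 80/179
merge 45/179 + 54/179 → 99/179
merge 80/179 + 99/179 → 1
L = 12/179 + 26/179 + 45/179 + 54/179 + 80/179 + 99/179 + 1 = 495/179 ≈ 2.765 bits/symbol.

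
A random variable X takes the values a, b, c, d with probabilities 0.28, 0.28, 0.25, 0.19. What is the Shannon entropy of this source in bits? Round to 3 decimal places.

1.984 bits

H = −Σ pᵢ log₂ pᵢ.
−0.28·log₂(0.28) = 0.5142
−0.28·log₂(0.28) = 0.5142
−0.25·log₂(0.25) = 0.5000
−0.19·log₂(0.19) = 0.4552
Sum ≈ 1.9837 → 1.984 bits.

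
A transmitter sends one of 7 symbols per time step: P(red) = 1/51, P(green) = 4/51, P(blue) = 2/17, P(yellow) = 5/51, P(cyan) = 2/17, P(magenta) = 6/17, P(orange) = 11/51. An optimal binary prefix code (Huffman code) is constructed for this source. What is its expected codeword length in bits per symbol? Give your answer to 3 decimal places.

Repeatedly combine the two least-probable nodes; the expected code length is the sum of the merged weights.
merge 1/51 + 4/51 → 5/51
merge 5/51 + 5/51 → 10/51
merge 2/17 + 2/17 → 4/17
merge 10/51 + 11/51 → 7/17
merge 4/17 + 6/17 → 10/17
merge 7/17 + 10/17 → 1
L = 5/51 + 10/51 + 4/17 + 7/17 + 10/17 + 1 = 43/17 ≈ 2.529 bits/symbol.

2.529 bits/symbol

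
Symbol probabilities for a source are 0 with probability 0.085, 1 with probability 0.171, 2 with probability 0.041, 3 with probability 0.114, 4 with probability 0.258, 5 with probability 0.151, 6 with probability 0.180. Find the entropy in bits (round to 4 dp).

H = −Σ pᵢ log₂ pᵢ.
−0.085·log₂(0.085) = 0.3023
−0.171·log₂(0.171) = 0.4357
−0.041·log₂(0.041) = 0.1889
−0.114·log₂(0.114) = 0.3571
−0.258·log₂(0.258) = 0.5043
−0.151·log₂(0.151) = 0.4118
−0.180·log₂(0.180) = 0.4453
Sum ≈ 2.6455 → 2.6455 bits.

2.6455 bits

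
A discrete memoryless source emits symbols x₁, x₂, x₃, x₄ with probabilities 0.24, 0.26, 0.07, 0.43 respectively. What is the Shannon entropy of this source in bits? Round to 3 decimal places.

1.792 bits

H = −Σ pᵢ log₂ pᵢ.
−0.24·log₂(0.24) = 0.4941
−0.26·log₂(0.26) = 0.5053
−0.07·log₂(0.07) = 0.2686
−0.43·log₂(0.43) = 0.5236
Sum ≈ 1.7915 → 1.792 bits.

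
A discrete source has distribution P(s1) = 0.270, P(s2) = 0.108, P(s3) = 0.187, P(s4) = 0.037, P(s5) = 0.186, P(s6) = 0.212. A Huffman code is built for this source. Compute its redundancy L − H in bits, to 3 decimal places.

0.065 bits

Entropy H = −Σ p log₂ p ≈ 2.4109 bits.
Huffman merges: 37/1000+27/250→29/200; 29/200+93/500→331/1000; 187/1000+53/250→399/1000; 27/100+331/1000→601/1000; 399/1000+601/1000→1. L = 619/250 ≈ 2.4760.
L − H = 2.4760 − 2.4109 = 0.065 bits.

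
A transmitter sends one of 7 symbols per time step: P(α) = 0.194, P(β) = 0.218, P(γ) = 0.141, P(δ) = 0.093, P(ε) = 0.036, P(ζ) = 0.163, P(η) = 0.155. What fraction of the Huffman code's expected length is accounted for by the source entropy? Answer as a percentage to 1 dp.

98.3%

Entropy H = −Σ p log₂ p ≈ 2.6714 bits.
Huffman merges: 9/250+93/1000→129/1000; 129/1000+141/1000→27/100; 31/200+163/1000→159/500; 97/500+109/500→103/250; 27/100+159/500→147/250; 103/250+147/250→1. L = 2717/1000 ≈ 2.7170.
Efficiency = H/L = 2.6714/2.7170 = 98.3%.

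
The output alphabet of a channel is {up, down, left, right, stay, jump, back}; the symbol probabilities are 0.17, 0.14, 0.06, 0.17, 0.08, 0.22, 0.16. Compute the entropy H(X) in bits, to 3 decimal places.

2.705 bits

H = −Σ pᵢ log₂ pᵢ.
−0.17·log₂(0.17) = 0.4346
−0.14·log₂(0.14) = 0.3971
−0.06·log₂(0.06) = 0.2435
−0.17·log₂(0.17) = 0.4346
−0.08·log₂(0.08) = 0.2915
−0.22·log₂(0.22) = 0.4806
−0.16·log₂(0.16) = 0.4230
Sum ≈ 2.7049 → 2.705 bits.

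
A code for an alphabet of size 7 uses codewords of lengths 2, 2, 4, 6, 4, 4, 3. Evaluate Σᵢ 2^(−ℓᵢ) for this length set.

0.828125

With common denominator 2^6 = 64: Σ 2^(−ℓᵢ) = 16/64 + 16/64 + 4/64 + 1/64 + 4/64 + 4/64 + 8/64 = 53/64 = 0.828125.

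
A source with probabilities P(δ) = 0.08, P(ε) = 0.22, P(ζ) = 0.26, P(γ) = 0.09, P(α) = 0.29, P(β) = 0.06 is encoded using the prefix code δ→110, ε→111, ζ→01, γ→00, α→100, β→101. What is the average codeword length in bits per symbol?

2.65 bits/symbol

L̄ = Σ pᵢ·ℓᵢ = 0.08·3 + 0.22·3 + 0.26·2 + 0.09·2 + 0.29·3 + 0.06·3 = 2.65 bits/symbol.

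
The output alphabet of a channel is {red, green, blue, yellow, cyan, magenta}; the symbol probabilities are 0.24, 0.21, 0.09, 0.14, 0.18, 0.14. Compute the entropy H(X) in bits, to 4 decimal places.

H = −Σ pᵢ log₂ pᵢ.
−0.24·log₂(0.24) = 0.4941
−0.21·log₂(0.21) = 0.4728
−0.09·log₂(0.09) = 0.3127
−0.14·log₂(0.14) = 0.3971
−0.18·log₂(0.18) = 0.4453
−0.14·log₂(0.14) = 0.3971
Sum ≈ 2.5191 → 2.5191 bits.

2.5191 bits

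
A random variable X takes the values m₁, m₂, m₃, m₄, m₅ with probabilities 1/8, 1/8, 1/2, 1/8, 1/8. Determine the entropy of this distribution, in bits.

2 bits

Each probability is a power of 1/2, so log₂(1/p) is an integer.
H = Σ p·log₂(1/p) = 1/8·3 + 1/8·3 + 1/2·1 + 1/8·3 + 1/8·3 = 2 bits.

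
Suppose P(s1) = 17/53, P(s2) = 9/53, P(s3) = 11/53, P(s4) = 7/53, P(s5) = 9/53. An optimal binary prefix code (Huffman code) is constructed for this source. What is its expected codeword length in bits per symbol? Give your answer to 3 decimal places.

Repeatedly combine the two least-probable nodes; the expected code length is the sum of the merged weights.
merge 7/53 + 9/53 → 16/53
merge 9/53 + 11/53 → 20/53
merge 16/53 + 17/53 → 33/53
merge 20/53 + 33/53 → 1
L = 16/53 + 20/53 + 33/53 + 1 = 122/53 ≈ 2.302 bits/symbol.

2.302 bits/symbol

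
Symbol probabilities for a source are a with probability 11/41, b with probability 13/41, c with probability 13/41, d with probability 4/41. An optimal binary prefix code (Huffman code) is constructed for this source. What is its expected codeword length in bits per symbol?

2 bits/symbol

Repeatedly combine the two least-probable nodes; the expected code length is the sum of the merged weights.
merge 4/41 + 11/41 → 15/41
merge 13/41 + 13/41 → 26/41
merge 15/41 + 26/41 → 1
L = 15/41 + 26/41 + 1 = 2 bits/symbol.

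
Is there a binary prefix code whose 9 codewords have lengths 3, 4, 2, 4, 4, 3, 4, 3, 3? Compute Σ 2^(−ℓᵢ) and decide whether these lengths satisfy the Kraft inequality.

With common denominator 2^4 = 16: Σ 2^(−ℓᵢ) = 2/16 + 1/16 + 4/16 + 1/16 + 1/16 + 2/16 + 1/16 + 2/16 + 2/16 = 16/16 = 1.
Kraft's inequality requires Σ ≤ 1; here Σ = 1 ≤ 1, so such a prefix code exists.

1; yes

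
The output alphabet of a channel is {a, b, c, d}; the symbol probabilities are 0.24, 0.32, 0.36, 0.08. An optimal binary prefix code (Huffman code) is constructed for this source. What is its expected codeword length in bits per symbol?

1.96 bits/symbol

Repeatedly combine the two least-probable nodes; the expected code length is the sum of the merged weights.
merge 2/25 + 6/25 → 8/25
merge 8/25 + 8/25 → 16/25
merge 9/25 + 16/25 → 1
L = 8/25 + 16/25 + 1 = 49/25 = 1.96 bits/symbol.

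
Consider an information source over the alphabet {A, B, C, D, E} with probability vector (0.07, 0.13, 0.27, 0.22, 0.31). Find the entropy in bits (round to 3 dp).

2.166 bits

H = −Σ pᵢ log₂ pᵢ.
−0.07·log₂(0.07) = 0.2686
−0.13·log₂(0.13) = 0.3826
−0.27·log₂(0.27) = 0.5100
−0.22·log₂(0.22) = 0.4806
−0.31·log₂(0.31) = 0.5238
Sum ≈ 2.1656 → 2.166 bits.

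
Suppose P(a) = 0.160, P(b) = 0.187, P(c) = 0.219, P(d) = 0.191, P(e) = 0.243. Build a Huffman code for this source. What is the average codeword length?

2.347 bits/symbol

Repeatedly combine the two least-probable nodes; the expected code length is the sum of the merged weights.
merge 4/25 + 187/1000 → 347/1000
merge 191/1000 + 219/1000 → 41/100
merge 243/1000 + 347/1000 → 59/100
merge 41/100 + 59/100 → 1
L = 347/1000 + 41/100 + 59/100 + 1 = 2347/1000 = 2.347 bits/symbol.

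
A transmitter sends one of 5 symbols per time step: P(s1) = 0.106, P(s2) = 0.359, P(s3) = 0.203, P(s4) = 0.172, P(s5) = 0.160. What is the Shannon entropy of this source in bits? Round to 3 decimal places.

2.201 bits

H = −Σ pᵢ log₂ pᵢ.
−0.106·log₂(0.106) = 0.3432
−0.359·log₂(0.359) = 0.5306
−0.203·log₂(0.203) = 0.4670
−0.172·log₂(0.172) = 0.4368
−0.160·log₂(0.160) = 0.4230
Sum ≈ 2.2006 → 2.201 bits.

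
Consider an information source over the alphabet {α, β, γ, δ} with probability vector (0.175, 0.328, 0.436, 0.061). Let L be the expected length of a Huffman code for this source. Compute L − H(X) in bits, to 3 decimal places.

0.064 bits

Entropy H = −Σ p log₂ p ≈ 1.7358 bits.
Huffman merges: 61/1000+7/40→59/250; 59/250+41/125→141/250; 109/250+141/250→1. L = 9/5 ≈ 1.8000.
L − H = 1.8000 − 1.7358 = 0.064 bits.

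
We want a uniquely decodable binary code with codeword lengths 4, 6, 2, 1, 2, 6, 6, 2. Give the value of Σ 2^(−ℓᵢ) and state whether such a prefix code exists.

1.359375; no

With common denominator 2^6 = 64: Σ 2^(−ℓᵢ) = 4/64 + 1/64 + 16/64 + 32/64 + 16/64 + 1/64 + 1/64 + 16/64 = 87/64 = 1.359375.
Kraft's inequality requires Σ ≤ 1; here Σ = 1.359375 > 1, so no such prefix code exists.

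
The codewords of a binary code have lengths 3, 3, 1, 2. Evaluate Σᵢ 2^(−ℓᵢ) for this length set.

With common denominator 2^3 = 8: Σ 2^(−ℓᵢ) = 1/8 + 1/8 + 4/8 + 2/8 = 8/8 = 1.

1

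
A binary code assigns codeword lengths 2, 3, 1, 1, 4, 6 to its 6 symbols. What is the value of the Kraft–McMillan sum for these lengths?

1.453125

With common denominator 2^6 = 64: Σ 2^(−ℓᵢ) = 16/64 + 8/64 + 32/64 + 32/64 + 4/64 + 1/64 = 93/64 = 1.453125.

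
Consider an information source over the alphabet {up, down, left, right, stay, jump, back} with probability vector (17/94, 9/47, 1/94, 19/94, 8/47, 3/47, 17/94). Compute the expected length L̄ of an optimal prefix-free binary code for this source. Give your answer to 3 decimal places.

2.681 bits/symbol

Repeatedly combine the two least-probable nodes; the expected code length is the sum of the merged weights.
merge 1/94 + 3/47 → 7/94
merge 7/94 + 8/47 → 23/94
merge 17/94 + 17/94 → 17/47
merge 9/47 + 19/94 → 37/94
merge 23/94 + 17/47 → 57/94
merge 37/94 + 57/94 → 1
L = 7/94 + 23/94 + 17/47 + 37/94 + 57/94 + 1 = 126/47 ≈ 2.681 bits/symbol.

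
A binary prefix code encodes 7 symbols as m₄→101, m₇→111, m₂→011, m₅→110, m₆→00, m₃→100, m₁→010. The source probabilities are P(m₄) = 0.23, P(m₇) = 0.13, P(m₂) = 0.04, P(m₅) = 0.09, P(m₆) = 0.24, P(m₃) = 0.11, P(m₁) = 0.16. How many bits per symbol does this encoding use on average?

2.76 bits/symbol

L̄ = Σ pᵢ·ℓᵢ = 0.23·3 + 0.13·3 + 0.04·3 + 0.09·3 + 0.24·2 + 0.11·3 + 0.16·3 = 2.76 bits/symbol.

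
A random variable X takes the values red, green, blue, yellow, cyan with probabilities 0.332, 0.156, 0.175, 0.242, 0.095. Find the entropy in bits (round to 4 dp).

2.2043 bits

H = −Σ pᵢ log₂ pᵢ.
−0.332·log₂(0.332) = 0.5281
−0.156·log₂(0.156) = 0.4181
−0.175·log₂(0.175) = 0.4401
−0.242·log₂(0.242) = 0.4954
−0.095·log₂(0.095) = 0.3226
Sum ≈ 2.2043 → 2.2043 bits.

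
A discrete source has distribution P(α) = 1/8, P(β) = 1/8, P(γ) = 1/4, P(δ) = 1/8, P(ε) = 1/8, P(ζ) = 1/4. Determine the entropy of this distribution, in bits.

Each probability is a power of 1/2, so log₂(1/p) is an integer.
H = Σ p·log₂(1/p) = 1/8·3 + 1/8·3 + 1/4·2 + 1/8·3 + 1/8·3 + 1/4·2 = 2.5 bits.

2.5 bits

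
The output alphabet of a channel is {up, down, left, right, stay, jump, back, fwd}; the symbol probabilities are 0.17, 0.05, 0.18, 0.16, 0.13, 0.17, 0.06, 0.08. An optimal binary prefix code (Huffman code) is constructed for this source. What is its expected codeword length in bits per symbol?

2.93 bits/symbol

Repeatedly combine the two least-probable nodes; the expected code length is the sum of the merged weights.
merge 1/20 + 3/50 → 11/100
merge 2/25 + 11/100 → 19/100
merge 13/100 + 4/25 → 29/100
merge 17/100 + 17/100 → 17/50
merge 9/50 + 19/100 → 37/100
merge 29/100 + 17/50 → 63/100
merge 37/100 + 63/100 → 1
L = 11/100 + 19/100 + 29/100 + 17/50 + 37/100 + 63/100 + 1 = 293/100 = 2.93 bits/symbol.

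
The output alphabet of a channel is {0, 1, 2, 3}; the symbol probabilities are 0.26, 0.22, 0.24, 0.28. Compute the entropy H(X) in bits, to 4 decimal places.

H = −Σ pᵢ log₂ pᵢ.
−0.26·log₂(0.26) = 0.5053
−0.22·log₂(0.22) = 0.4806
−0.24·log₂(0.24) = 0.4941
−0.28·log₂(0.28) = 0.5142
Sum ≈ 1.9942 → 1.9942 bits.

1.9942 bits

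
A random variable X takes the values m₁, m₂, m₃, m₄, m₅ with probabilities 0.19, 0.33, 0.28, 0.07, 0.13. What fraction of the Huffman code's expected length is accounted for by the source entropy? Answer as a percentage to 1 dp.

Entropy H = −Σ p log₂ p ≈ 2.1485 bits.
Huffman merges: 7/100+13/100→1/5; 19/100+1/5→39/100; 7/25+33/100→61/100; 39/100+61/100→1. L = 11/5 ≈ 2.2000.
Efficiency = H/L = 2.1485/2.2000 = 97.7%.

97.7%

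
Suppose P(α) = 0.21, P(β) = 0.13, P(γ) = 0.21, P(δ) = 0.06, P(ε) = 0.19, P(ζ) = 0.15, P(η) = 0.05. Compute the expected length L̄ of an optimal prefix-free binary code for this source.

Repeatedly combine the two least-probable nodes; the expected code length is the sum of the merged weights.
merge 1/20 + 3/50 → 11/100
merge 11/100 + 13/100 → 6/25
merge 3/20 + 19/100 → 17/50
merge 21/100 + 21/100 → 21/50
merge 6/25 + 17/50 → 29/50
merge 21/50 + 29/50 → 1
L = 11/100 + 6/25 + 17/50 + 21/50 + 29/50 + 1 = 269/100 = 2.69 bits/symbol.

2.69 bits/symbol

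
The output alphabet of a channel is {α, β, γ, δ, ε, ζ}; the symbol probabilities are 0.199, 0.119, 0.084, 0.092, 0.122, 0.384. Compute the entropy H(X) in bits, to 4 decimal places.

H = −Σ pᵢ log₂ pᵢ.
−0.199·log₂(0.199) = 0.4635
−0.119·log₂(0.119) = 0.3654
−0.084·log₂(0.084) = 0.3002
−0.092·log₂(0.092) = 0.3167
−0.122·log₂(0.122) = 0.3703
−0.384·log₂(0.384) = 0.5302
Sum ≈ 2.3463 → 2.3463 bits.

2.3463 bits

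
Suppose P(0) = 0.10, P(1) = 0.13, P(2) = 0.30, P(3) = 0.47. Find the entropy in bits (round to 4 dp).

H = −Σ pᵢ log₂ pᵢ.
−0.10·log₂(0.10) = 0.3322
−0.13·log₂(0.13) = 0.3826
−0.30·log₂(0.30) = 0.5211
−0.47·log₂(0.47) = 0.5120
Sum ≈ 1.7479 → 1.7479 bits.

1.7479 bits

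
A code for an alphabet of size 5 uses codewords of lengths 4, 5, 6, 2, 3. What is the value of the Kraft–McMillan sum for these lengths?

0.484375

With common denominator 2^6 = 64: Σ 2^(−ℓᵢ) = 4/64 + 2/64 + 1/64 + 16/64 + 8/64 = 31/64 = 0.484375.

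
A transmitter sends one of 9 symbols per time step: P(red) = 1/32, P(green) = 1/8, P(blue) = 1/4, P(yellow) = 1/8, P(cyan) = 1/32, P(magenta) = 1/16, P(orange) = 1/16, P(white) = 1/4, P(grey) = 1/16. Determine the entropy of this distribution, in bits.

Each probability is a power of 1/2, so log₂(1/p) is an integer.
H = Σ p·log₂(1/p) = 1/32·5 + 1/8·3 + 1/4·2 + 1/8·3 + 1/32·5 + 1/16·4 + 1/16·4 + 1/4·2 + 1/16·4 = 2.8125 bits.

2.8125 bits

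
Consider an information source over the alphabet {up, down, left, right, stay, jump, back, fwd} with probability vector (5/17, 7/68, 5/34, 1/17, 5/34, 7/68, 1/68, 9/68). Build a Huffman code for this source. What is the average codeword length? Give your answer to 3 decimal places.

Repeatedly combine the two least-probable nodes; the expected code length is the sum of the merged weights.
merge 1/68 + 1/17 → 5/68
merge 5/68 + 7/68 → 3/17
merge 7/68 + 9/68 → 4/17
merge 5/34 + 5/34 → 5/17
merge 3/17 + 4/17 → 7/17
merge 5/17 + 5/17 → 10/17
merge 7/17 + 10/17 → 1
L = 5/68 + 3/17 + 4/17 + 5/17 + 7/17 + 10/17 + 1 = 189/68 ≈ 2.779 bits/symbol.

2.779 bits/symbol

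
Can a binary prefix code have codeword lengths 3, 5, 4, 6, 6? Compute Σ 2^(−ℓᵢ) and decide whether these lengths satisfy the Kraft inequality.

0.25; yes

With common denominator 2^6 = 64: Σ 2^(−ℓᵢ) = 8/64 + 2/64 + 4/64 + 1/64 + 1/64 = 16/64 = 0.25.
Kraft's inequality requires Σ ≤ 1; here Σ = 0.25 ≤ 1, so such a prefix code exists.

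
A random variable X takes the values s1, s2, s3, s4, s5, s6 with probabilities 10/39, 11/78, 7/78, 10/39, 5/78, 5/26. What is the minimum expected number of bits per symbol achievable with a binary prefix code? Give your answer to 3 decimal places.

2.449 bits/symbol

Repeatedly combine the two least-probable nodes; the expected code length is the sum of the merged weights.
merge 5/78 + 7/78 → 2/13
merge 11/78 + 2/13 → 23/78
merge 5/26 + 10/39 → 35/78
merge 10/39 + 23/78 → 43/78
merge 35/78 + 43/78 → 1
L = 2/13 + 23/78 + 35/78 + 43/78 + 1 = 191/78 ≈ 2.449 bits/symbol.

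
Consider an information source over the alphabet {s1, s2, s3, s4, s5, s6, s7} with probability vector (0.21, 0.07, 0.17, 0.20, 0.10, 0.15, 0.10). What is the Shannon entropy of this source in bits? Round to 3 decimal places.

H = −Σ pᵢ log₂ pᵢ.
−0.21·log₂(0.21) = 0.4728
−0.07·log₂(0.07) = 0.2686
−0.17·log₂(0.17) = 0.4346
−0.20·log₂(0.20) = 0.4644
−0.10·log₂(0.10) = 0.3322
−0.15·log₂(0.15) = 0.4105
−0.10·log₂(0.10) = 0.3322
Sum ≈ 2.7153 → 2.715 bits.

2.715 bits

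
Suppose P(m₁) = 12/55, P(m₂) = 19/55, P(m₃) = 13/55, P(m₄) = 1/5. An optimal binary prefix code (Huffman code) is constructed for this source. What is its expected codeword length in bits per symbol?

2 bits/symbol

Repeatedly combine the two least-probable nodes; the expected code length is the sum of the merged weights.
merge 1/5 + 12/55 → 23/55
merge 13/55 + 19/55 → 32/55
merge 23/55 + 32/55 → 1
L = 23/55 + 32/55 + 1 = 2 bits/symbol.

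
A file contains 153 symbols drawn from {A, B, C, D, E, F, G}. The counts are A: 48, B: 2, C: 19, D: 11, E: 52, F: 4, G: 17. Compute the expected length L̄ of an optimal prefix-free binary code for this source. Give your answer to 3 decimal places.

Probabilities are the counts divided by 153.
Repeatedly combine the two least-probable nodes; the expected code length is the sum of the merged weights.
merge 2/153 + 4/153 → 2/51
merge 2/51 + 11/153 → 1/9
merge 1/9 + 1/9 → 2/9
merge 19/153 + 2/9 → 53/153
merge 16/51 + 52/153 → 100/153
merge 53/153 + 100/153 → 1
L = 2/51 + 1/9 + 2/9 + 53/153 + 100/153 + 1 = 121/51 ≈ 2.373 bits/symbol.

2.373 bits/symbol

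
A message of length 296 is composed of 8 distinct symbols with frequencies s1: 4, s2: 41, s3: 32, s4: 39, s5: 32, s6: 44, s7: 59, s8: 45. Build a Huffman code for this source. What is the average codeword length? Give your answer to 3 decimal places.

2.922 bits/symbol

Probabilities are the counts divided by 296.
Repeatedly combine the two least-probable nodes; the expected code length is the sum of the merged weights.
merge 1/74 + 4/37 → 9/74
merge 4/37 + 9/74 → 17/74
merge 39/296 + 41/296 → 10/37
merge 11/74 + 45/296 → 89/296
merge 59/296 + 17/74 → 127/296
merge 10/37 + 89/296 → 169/296
merge 127/296 + 169/296 → 1
L = 9/74 + 17/74 + 10/37 + 89/296 + 127/296 + 169/296 + 1 = 865/296 ≈ 2.922 bits/symbol.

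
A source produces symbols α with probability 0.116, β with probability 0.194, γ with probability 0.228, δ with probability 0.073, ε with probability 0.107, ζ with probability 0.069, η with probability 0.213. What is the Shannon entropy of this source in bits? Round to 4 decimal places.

H = −Σ pᵢ log₂ pᵢ.
−0.116·log₂(0.116) = 0.3605
−0.194·log₂(0.194) = 0.4590
−0.228·log₂(0.228) = 0.4863
−0.073·log₂(0.073) = 0.2756
−0.107·log₂(0.107) = 0.3450
−0.069·log₂(0.069) = 0.2662
−0.213·log₂(0.213) = 0.4752
Sum ≈ 2.6678 → 2.6678 bits.

2.6678 bits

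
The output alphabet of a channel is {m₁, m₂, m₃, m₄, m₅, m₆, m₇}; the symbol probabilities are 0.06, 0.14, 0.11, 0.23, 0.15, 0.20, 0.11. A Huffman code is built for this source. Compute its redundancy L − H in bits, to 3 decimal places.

Entropy H = −Σ p log₂ p ≈ 2.7038 bits.
Huffman merges: 3/50+11/100→17/100; 11/100+7/50→1/4; 3/20+17/100→8/25; 1/5+23/100→43/100; 1/4+8/25→57/100; 43/100+57/100→1. L = 137/50 ≈ 2.7400.
L − H = 2.7400 − 2.7038 = 0.036 bits.

0.036 bits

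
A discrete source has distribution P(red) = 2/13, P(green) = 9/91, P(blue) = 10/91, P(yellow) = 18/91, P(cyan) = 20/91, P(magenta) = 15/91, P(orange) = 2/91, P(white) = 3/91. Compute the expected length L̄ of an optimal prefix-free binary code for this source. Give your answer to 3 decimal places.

Repeatedly combine the two least-probable nodes; the expected code length is the sum of the merged weights.
merge 2/91 + 3/91 → 5/91
merge 5/91 + 9/91 → 2/13
merge 10/91 + 2/13 → 24/91
merge 2/13 + 15/91 → 29/91
merge 18/91 + 20/91 → 38/91
merge 24/91 + 29/91 → 53/91
merge 38/91 + 53/91 → 1
L = 5/91 + 2/13 + 24/91 + 29/91 + 38/91 + 53/91 + 1 = 254/91 ≈ 2.791 bits/symbol.

2.791 bits/symbol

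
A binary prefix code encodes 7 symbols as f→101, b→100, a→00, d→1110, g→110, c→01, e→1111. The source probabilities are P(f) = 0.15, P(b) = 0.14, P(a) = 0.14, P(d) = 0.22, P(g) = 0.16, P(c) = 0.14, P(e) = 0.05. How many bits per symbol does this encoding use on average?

L̄ = Σ pᵢ·ℓᵢ = 0.15·3 + 0.14·3 + 0.14·2 + 0.22·4 + 0.16·3 + 0.14·2 + 0.05·4 = 2.99 bits/symbol.

2.99 bits/symbol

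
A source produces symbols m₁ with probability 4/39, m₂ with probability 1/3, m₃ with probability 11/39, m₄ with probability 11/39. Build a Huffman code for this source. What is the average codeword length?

2 bits/symbol

Repeatedly combine the two least-probable nodes; the expected code length is the sum of the merged weights.
merge 4/39 + 11/39 → 5/13
merge 11/39 + 1/3 → 8/13
merge 5/13 + 8/13 → 1
L = 5/13 + 8/13 + 1 = 2 bits/symbol.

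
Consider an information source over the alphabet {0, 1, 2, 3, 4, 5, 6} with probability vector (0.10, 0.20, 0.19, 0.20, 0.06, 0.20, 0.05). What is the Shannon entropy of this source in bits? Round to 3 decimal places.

2.640 bits

H = −Σ pᵢ log₂ pᵢ.
−0.10·log₂(0.10) = 0.3322
−0.20·log₂(0.20) = 0.4644
−0.19·log₂(0.19) = 0.4552
−0.20·log₂(0.20) = 0.4644
−0.06·log₂(0.06) = 0.2435
−0.20·log₂(0.20) = 0.4644
−0.05·log₂(0.05) = 0.2161
Sum ≈ 2.6402 → 2.640 bits.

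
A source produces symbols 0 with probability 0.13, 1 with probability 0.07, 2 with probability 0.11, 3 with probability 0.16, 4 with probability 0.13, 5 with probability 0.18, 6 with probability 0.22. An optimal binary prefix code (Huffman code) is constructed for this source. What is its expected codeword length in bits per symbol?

Repeatedly combine the two least-probable nodes; the expected code length is the sum of the merged weights.
merge 7/100 + 11/100 → 9/50
merge 13/100 + 13/100 → 13/50
merge 4/25 + 9/50 → 17/50
merge 9/50 + 11/50 → 2/5
merge 13/50 + 17/50 → 3/5
merge 2/5 + 3/5 → 1
L = 9/50 + 13/50 + 17/50 + 2/5 + 3/5 + 1 = 139/50 = 2.78 bits/symbol.

2.78 bits/symbol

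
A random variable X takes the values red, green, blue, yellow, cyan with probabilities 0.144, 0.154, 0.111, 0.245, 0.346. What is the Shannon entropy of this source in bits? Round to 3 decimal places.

2.197 bits

H = −Σ pᵢ log₂ pᵢ.
−0.144·log₂(0.144) = 0.4026
−0.154·log₂(0.154) = 0.4156
−0.111·log₂(0.111) = 0.3520
−0.245·log₂(0.245) = 0.4971
−0.346·log₂(0.346) = 0.5298
Sum ≈ 2.1972 → 2.197 bits.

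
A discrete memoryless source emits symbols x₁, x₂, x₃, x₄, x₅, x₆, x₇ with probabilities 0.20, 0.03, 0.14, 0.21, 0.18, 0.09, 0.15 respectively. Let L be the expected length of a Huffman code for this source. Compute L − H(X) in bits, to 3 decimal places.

Entropy H = −Σ p log₂ p ≈ 2.6546 bits.
Huffman merges: 3/100+9/100→3/25; 3/25+7/50→13/50; 3/20+9/50→33/100; 1/5+21/100→41/100; 13/50+33/100→59/100; 41/100+59/100→1. L = 271/100 ≈ 2.7100.
L − H = 2.7100 − 2.6546 = 0.055 bits.

0.055 bits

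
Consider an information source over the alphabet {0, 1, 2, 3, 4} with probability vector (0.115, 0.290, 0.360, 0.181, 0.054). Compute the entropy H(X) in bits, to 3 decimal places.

H = −Σ pᵢ log₂ pᵢ.
−0.115·log₂(0.115) = 0.3588
−0.290·log₂(0.290) = 0.5179
−0.360·log₂(0.360) = 0.5306
−0.181·log₂(0.181) = 0.4463
−0.054·log₂(0.054) = 0.2274
Sum ≈ 2.0811 → 2.081 bits.

2.081 bits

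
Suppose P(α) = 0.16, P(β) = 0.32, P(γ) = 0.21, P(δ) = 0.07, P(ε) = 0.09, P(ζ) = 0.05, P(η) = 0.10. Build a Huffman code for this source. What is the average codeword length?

Repeatedly combine the two least-probable nodes; the expected code length is the sum of the merged weights.
merge 1/20 + 7/100 → 3/25
merge 9/100 + 1/10 → 19/100
merge 3/25 + 4/25 → 7/25
merge 19/100 + 21/100 → 2/5
merge 7/25 + 8/25 → 3/5
merge 2/5 + 3/5 → 1
L = 3/25 + 19/100 + 7/25 + 2/5 + 3/5 + 1 = 259/100 = 2.59 bits/symbol.

2.59 bits/symbol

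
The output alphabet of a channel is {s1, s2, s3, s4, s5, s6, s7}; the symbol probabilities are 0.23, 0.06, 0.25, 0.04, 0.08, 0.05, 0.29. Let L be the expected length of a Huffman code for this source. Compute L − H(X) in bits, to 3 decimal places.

Entropy H = −Σ p log₂ p ≈ 2.4425 bits.
Huffman merges: 1/25+1/20→9/100; 3/50+2/25→7/50; 9/100+7/50→23/100; 23/100+23/100→23/50; 1/4+29/100→27/50; 23/50+27/50→1. L = 123/50 ≈ 2.4600.
L − H = 2.4600 − 2.4425 = 0.018 bits.

0.018 bits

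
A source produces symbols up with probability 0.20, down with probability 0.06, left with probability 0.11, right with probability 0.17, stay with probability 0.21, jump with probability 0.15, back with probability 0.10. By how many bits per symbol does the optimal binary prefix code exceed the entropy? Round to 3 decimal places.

Entropy H = −Σ p log₂ p ≈ 2.7084 bits.
Huffman merges: 3/50+1/10→4/25; 11/100+3/20→13/50; 4/25+17/100→33/100; 1/5+21/100→41/100; 13/50+33/100→59/100; 41/100+59/100→1. L = 11/4 ≈ 2.7500.
L − H = 2.7500 − 2.7084 = 0.042 bits.

0.042 bits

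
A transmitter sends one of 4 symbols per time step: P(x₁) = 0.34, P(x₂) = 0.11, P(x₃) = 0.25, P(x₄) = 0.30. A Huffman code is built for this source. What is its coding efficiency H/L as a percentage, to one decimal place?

Entropy H = −Σ p log₂ p ≈ 1.9006 bits.
Huffman merges: 11/100+1/4→9/25; 3/10+17/50→16/25; 9/25+16/25→1. L = 2 ≈ 2.0000.
Efficiency = H/L = 1.9006/2.0000 = 95.0%.

95.0%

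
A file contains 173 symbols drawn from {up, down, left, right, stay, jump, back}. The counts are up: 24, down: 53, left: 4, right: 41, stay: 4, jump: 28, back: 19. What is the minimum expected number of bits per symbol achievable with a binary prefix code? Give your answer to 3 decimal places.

Probabilities are the counts divided by 173.
Repeatedly combine the two least-probable nodes; the expected code length is the sum of the merged weights.
merge 4/173 + 4/173 → 8/173
merge 8/173 + 19/173 → 27/173
merge 24/173 + 27/173 → 51/173
merge 28/173 + 41/173 → 69/173
merge 51/173 + 53/173 → 104/173
merge 69/173 + 104/173 → 1
L = 8/173 + 27/173 + 51/173 + 69/173 + 104/173 + 1 = 432/173 ≈ 2.497 bits/symbol.

2.497 bits/symbol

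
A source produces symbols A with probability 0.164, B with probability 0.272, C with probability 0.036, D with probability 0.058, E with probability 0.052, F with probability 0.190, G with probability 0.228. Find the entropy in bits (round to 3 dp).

H = −Σ pᵢ log₂ pᵢ.
−0.164·log₂(0.164) = 0.4278
−0.272·log₂(0.272) = 0.5109
−0.036·log₂(0.036) = 0.1727
−0.058·log₂(0.058) = 0.2383
−0.052·log₂(0.052) = 0.2218
−0.190·log₂(0.190) = 0.4552
−0.228·log₂(0.228) = 0.4863
Sum ≈ 2.5129 → 2.513 bits.

2.513 bits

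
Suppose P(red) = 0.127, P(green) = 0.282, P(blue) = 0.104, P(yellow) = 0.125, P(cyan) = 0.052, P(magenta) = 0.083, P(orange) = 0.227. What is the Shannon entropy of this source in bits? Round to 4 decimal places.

2.6131 bits

H = −Σ pᵢ log₂ pᵢ.
−0.127·log₂(0.127) = 0.3781
−0.282·log₂(0.282) = 0.5150
−0.104·log₂(0.104) = 0.3396
−0.125·log₂(0.125) = 0.3750
−0.052·log₂(0.052) = 0.2218
−0.083·log₂(0.083) = 0.2980
−0.227·log₂(0.227) = 0.4856
Sum ≈ 2.6131 → 2.6131 bits.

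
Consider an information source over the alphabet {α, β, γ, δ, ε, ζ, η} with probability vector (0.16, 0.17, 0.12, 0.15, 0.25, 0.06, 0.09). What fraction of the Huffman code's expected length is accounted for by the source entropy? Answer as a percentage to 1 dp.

Entropy H = −Σ p log₂ p ≈ 2.6914 bits.
Huffman merges: 3/50+9/100→3/20; 3/25+3/20→27/100; 3/20+4/25→31/100; 17/100+1/4→21/50; 27/100+31/100→29/50; 21/50+29/50→1. L = 273/100 ≈ 2.7300.
Efficiency = H/L = 2.6914/2.7300 = 98.6%.

98.6%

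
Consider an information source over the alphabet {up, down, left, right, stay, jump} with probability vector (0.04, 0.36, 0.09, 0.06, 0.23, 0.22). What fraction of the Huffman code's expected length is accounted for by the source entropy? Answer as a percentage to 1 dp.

97.9%

Entropy H = −Σ p log₂ p ≈ 2.2408 bits.
Huffman merges: 1/25+3/50→1/10; 9/100+1/10→19/100; 19/100+11/50→41/100; 23/100+9/25→59/100; 41/100+59/100→1. L = 229/100 ≈ 2.2900.
Efficiency = H/L = 2.2408/2.2900 = 97.9%.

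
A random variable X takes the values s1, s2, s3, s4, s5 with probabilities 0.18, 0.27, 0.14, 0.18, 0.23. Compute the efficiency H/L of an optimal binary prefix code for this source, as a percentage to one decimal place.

Entropy H = −Σ p log₂ p ≈ 2.2854 bits.
Huffman merges: 7/50+9/50→8/25; 9/50+23/100→41/100; 27/100+8/25→59/100; 41/100+59/100→1. L = 58/25 ≈ 2.3200.
Efficiency = H/L = 2.2854/2.3200 = 98.5%.

98.5%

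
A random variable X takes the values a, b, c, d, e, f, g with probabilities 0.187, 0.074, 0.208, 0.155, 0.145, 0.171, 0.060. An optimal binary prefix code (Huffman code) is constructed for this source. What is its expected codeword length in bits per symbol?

Repeatedly combine the two least-probable nodes; the expected code length is the sum of the merged weights.
merge 3/50 + 37/500 → 67/500
merge 67/500 + 29/200 → 279/1000
merge 31/200 + 171/1000 → 163/500
merge 187/1000 + 26/125 → 79/200
merge 279/1000 + 163/500 → 121/200
merge 79/200 + 121/200 → 1
L = 67/500 + 279/1000 + 163/500 + 79/200 + 121/200 + 1 = 2739/1000 = 2.739 bits/symbol.

2.739 bits/symbol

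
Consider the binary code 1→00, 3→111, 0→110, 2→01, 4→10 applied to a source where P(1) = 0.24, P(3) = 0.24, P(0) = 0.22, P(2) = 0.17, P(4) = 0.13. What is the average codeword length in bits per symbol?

2.46 bits/symbol

L̄ = Σ pᵢ·ℓᵢ = 0.24·2 + 0.24·3 + 0.22·3 + 0.17·2 + 0.13·2 = 2.46 bits/symbol.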